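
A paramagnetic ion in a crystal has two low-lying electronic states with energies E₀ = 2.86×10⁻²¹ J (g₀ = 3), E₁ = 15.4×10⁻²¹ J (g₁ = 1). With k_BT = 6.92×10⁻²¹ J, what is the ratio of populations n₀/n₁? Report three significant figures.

n₀/n₁ = (g₀/g₁) exp[−(E₀−E₁)/kT] = (3/1) × exp(−(-12.54 ×10⁻²¹ J)/(6.92 ×10⁻²¹ J)) = (3/1) × exp(1.8121) = 18.4.

18.4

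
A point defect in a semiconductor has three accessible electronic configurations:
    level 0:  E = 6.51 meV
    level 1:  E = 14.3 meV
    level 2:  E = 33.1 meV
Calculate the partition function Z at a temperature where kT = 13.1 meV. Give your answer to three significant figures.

Z = 1.02

Eᵢ/kT = 0.49695, 1.0916, 2.5267.
Z = Σ e^(−Eᵢ/kT) = e^(−0.49695) + e^(−1.0916) + e^(−2.5267) = 0.60838 + 0.33568 + 0.079922 = 1.0240.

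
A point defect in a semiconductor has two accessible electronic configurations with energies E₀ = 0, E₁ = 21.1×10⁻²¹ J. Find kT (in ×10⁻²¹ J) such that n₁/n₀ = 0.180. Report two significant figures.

n₁/n₀ = exp[−(E₁−E₀)/kT] = 0.180.
⇒ (E₁−E₀)/kT = ln(1/0.180) = ln(5.556) = 1.715.
kT = 21.1 ×10⁻²¹ J / 1.715 = 12 ×10⁻²¹ J.

12 ×10⁻²¹ J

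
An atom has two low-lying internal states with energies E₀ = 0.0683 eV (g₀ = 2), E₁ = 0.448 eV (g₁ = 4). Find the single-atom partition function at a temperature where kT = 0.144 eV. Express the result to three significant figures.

Eᵢ/kT = 0.47431, 3.1111.
Z = Σ gᵢe^(−Eᵢ/kT) = 2·e^(−0.47431) + 4·e^(−3.1111) = 1.2446 + 0.17821 = 1.4228.

Z = 1.42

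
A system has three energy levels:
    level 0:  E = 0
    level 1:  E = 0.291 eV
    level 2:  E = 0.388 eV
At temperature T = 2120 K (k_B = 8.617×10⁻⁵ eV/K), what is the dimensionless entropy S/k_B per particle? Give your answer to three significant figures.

k_BT = 8.617×10⁻⁵ × 2120 K = 0.18268 eV.
Eᵢ/kT = 0, 1.5929, 2.1239.
Z = Σ e^(−Eᵢ/kT) = e^(−0) + e^(−1.5929) + e^(−2.1239) = 1.0000 + 0.20334 + 0.11956 = 1.3229.
⟨E⟩ = Σ EᵢPᵢ = 0.079795 eV.
S/k_B = ln Z + ⟨E⟩/kT = ln(1.3229) + 0.079795/0.18268 = 0.27983 + 0.43680 = 0.717.

0.717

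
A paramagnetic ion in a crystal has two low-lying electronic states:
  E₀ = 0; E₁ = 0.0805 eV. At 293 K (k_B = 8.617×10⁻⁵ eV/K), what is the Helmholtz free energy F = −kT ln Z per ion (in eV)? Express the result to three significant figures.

-0.00102 eV

k_BT = 8.617×10⁻⁵ × 293 K = 0.025248 eV.
Eᵢ/kT = 0, 3.1884.
Z = Σ e^(−Eᵢ/kT) = e^(−0) + e^(−3.1884) = 1.0000 + 0.041238 = 1.0412.
F = −kT ln Z = −0.025248 × ln(1.0412) = −0.025248 × 0.040374 = -0.00102 eV.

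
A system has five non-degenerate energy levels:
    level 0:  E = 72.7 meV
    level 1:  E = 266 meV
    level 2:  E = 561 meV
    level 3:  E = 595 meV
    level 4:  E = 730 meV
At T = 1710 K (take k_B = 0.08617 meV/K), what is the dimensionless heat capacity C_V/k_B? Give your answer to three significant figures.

k_BT = 0.08617 × 1710 K = 147.35 meV.
Eᵢ/kT = 0.49338, 1.8052, 3.8073, 4.0380, 4.9542.
Z = Σ e^(−Eᵢ/kT) = e^(−0.49338) + e^(−1.8052) + e^(−3.8073) + e^(−4.0380) + e^(−4.9542) = 0.61056 + 0.16444 + 0.022208 + 0.017633 + 0.0070537 = 0.82189.
⟨E⟩ = 141.42 meV, ⟨E²⟩ = 38756 meV².
C_V/k_B = (⟨E²⟩ − ⟨E⟩²)/(kT)² = (38756 − 20000)/21712 = 0.864.

0.864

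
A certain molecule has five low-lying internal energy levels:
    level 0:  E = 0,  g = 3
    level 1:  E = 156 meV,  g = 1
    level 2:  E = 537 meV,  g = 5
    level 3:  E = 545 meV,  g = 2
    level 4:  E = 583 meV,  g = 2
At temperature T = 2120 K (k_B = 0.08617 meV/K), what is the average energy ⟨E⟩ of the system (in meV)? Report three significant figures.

k_BT = 0.08617 × 2120 K = 182.68 meV.
Eᵢ/kT = 0, 0.85395, 2.9396, 2.9834, 3.1914.
Z = Σ gᵢe^(−Eᵢ/kT) = 3·e^(−0) + 1·e^(−0.85395) + 5·e^(−2.9396) + 2·e^(−2.9834) + 2·e^(−3.1914) = 3.0000 + 0.42573 + 0.26443 + 0.10124 + 0.082229 = 3.8736.
⟨E⟩ = Σ Eᵢ gᵢe^(−Eᵢ/kT) / Z = (0·3.0000 + 156·0.42573 + 537·0.26443 + 545·0.10124 + 583·0.082229) / 3.8736 = 80.4 meV.

80.4 meV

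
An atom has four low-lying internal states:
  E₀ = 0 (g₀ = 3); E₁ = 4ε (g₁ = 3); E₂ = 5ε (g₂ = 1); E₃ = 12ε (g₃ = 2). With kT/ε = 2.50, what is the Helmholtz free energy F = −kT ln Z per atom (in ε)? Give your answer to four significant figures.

Eᵢ/kT = 0, 1.60000, 2.00000, 4.80000.
Z = Σ gᵢe^(−Eᵢ/kT) = 3·e^(−0) + 3·e^(−1.60000) + 1·e^(−2.00000) + 2·e^(−4.80000) = 3.00000 + 0.605690 + 0.135335 + 0.0164595 = 3.75748.
F = −kT ln Z = −2.50 × ln(3.75748) = −2.50 × 1.32375 = -3.309 ε.

-3.309 ε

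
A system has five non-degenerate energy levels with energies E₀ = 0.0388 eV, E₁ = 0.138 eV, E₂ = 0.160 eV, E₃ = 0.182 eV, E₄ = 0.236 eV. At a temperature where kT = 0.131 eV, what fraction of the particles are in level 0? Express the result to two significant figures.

Eᵢ/kT = 0.2962, 1.053, 1.221, 1.389, 1.802.
Z = Σ e^(−Eᵢ/kT) = e^(−0.2962) + e^(−1.053) + e^(−1.221) + e^(−1.389) + e^(−1.802) = 0.7436 + 0.3489 + 0.2949 + 0.2493 + 0.1650 = 1.802.
P₀ = e^(−E₀/kT) / Z = 0.7436/1.802 = 0.41.

0.41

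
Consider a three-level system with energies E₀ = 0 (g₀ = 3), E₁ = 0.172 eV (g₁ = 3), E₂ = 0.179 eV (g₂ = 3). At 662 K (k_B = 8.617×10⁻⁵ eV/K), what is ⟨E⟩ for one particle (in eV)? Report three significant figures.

k_BT = 8.617×10⁻⁵ × 662 K = 0.057045 eV.
Eᵢ/kT = 0, 3.0152, 3.1379.
Z = Σ gᵢe^(−Eᵢ/kT) = 3·e^(−0) + 3·e^(−3.0152) + 3·e^(−3.1379) = 3.0000 + 0.14711 + 0.13012 = 3.2772.
⟨E⟩ = Σ Eᵢ gᵢe^(−Eᵢ/kT) / Z = (0·3.0000 + 0.172·0.14711 + 0.179·0.13012) / 3.2772 = 0.0148 eV.

0.0148 eV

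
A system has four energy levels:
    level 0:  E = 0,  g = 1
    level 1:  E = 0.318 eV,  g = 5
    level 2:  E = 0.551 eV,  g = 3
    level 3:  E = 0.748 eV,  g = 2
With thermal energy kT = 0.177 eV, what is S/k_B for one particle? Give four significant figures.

Eᵢ/kT = 0, 1.79661, 3.11299, 4.22599.
Z = Σ gᵢe^(−Eᵢ/kT) = 1·e^(−0) + 5·e^(−1.79661) + 3·e^(−3.11299) + 2·e^(−4.22599) = 1.00000 + 0.829301 + 0.133403 + 0.0292217 = 1.99193.
⟨E⟩ = Σ EᵢPᵢ = 0.180268 eV.
S/k_B = ln Z + ⟨E⟩/kT = ln(1.99193) + 0.180268/0.177 = 0.689104 + 1.01846 = 1.708.

1.708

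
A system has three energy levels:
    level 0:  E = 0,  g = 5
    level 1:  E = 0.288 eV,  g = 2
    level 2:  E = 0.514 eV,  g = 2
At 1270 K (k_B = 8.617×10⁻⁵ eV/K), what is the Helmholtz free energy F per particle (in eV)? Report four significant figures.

k_BT = 8.617×10⁻⁵ × 1270 K = 0.109436 eV.
Eᵢ/kT = 0, 2.63168, 4.69681.
Z = Σ gᵢe^(−Eᵢ/kT) = 5·e^(−0) + 2·e^(−2.63168) + 2·e^(−4.69681) = 5.00000 + 0.143915 + 0.0182487 = 5.16216.
F = −kT ln Z = −0.109436 × ln(5.16216) = −0.109436 × 1.64136 = -0.1796 eV.

-0.1796 eV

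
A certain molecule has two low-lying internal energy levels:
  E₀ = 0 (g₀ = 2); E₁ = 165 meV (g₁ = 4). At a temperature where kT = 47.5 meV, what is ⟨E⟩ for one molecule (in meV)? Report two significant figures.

9.6 meV

Eᵢ/kT = 0, 3.474.
Z = Σ gᵢe^(−Eᵢ/kT) = 2·e^(−0) + 4·e^(−3.474) = 2.000 + 0.1240 = 2.124.
⟨E⟩ = Σ Eᵢ gᵢe^(−Eᵢ/kT) / Z = (0·2.000 + 165·0.1240) / 2.124 = 9.6 meV.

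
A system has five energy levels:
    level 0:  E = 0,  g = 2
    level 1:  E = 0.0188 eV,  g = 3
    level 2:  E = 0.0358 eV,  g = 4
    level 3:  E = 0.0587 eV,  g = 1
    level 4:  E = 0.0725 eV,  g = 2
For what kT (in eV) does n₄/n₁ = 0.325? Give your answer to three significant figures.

n₄/n₁ = (g₄/g₁) exp[−(E₄−E₁)/kT] = 0.325.
⇒ (E₄−E₁)/kT = ln((2/3)/0.325) = ln(2.0513) = 0.71847.
kT = 0.0537 eV / 0.71847 = 0.0747 eV.

0.0747 eV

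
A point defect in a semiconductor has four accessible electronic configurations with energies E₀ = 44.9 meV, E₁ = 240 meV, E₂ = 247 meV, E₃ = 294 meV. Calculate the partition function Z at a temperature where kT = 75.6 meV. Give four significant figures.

Eᵢ/kT = 0.593915, 3.17460, 3.26720, 3.88889.
Z = Σ e^(−Eᵢ/kT) = e^(−0.593915) + e^(−3.17460) + e^(−3.26720) + e^(−3.88889) = 0.552161 + 0.0418108 + 0.0381130 + 0.0204681 = 0.652553.

Z = 0.6526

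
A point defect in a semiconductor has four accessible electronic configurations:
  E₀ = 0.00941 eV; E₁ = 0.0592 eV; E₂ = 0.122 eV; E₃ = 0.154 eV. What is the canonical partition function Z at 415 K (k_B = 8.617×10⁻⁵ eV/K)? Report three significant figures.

k_BT = 8.617×10⁻⁵ × 415 K = 0.035761 eV.
Eᵢ/kT = 0.26314, 1.6554, 3.4115, 4.3064.
Z = Σ e^(−Eᵢ/kT) = e^(−0.26314) + e^(−1.6554) + e^(−3.4115) + e^(−4.3064) = 0.76863 + 0.19102 + 0.032992 + 0.013482 = 1.0061.

Z = 1.01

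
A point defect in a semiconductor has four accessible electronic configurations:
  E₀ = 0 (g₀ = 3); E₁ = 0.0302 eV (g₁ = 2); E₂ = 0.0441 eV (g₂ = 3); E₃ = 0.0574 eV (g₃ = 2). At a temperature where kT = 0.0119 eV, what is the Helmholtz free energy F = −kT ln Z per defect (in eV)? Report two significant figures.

-0.014 eV

Eᵢ/kT = 0, 2.538, 3.706, 4.824.
Z = Σ gᵢe^(−Eᵢ/kT) = 3·e^(−0) + 2·e^(−2.538) + 3·e^(−3.706) + 2·e^(−4.824) = 3.000 + 0.1580 + 0.07373 + 0.01607 = 3.248.
F = −kT ln Z = −0.0119 × ln(3.248) = −0.0119 × 1.178 = -0.014 eV.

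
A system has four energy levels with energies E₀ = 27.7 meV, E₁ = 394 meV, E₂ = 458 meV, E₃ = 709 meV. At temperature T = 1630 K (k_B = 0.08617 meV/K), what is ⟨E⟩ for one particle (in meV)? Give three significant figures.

k_BT = 0.08617 × 1630 K = 140.46 meV.
Eᵢ/kT = 0.19721, 2.8051, 3.2607, 5.0477.
Z = Σ e^(−Eᵢ/kT) = e^(−0.19721) + e^(−2.8051) + e^(−3.2607) + e^(−5.0477) = 0.82102 + 0.060501 + 0.038362 + 0.0064241 = 0.92631.
⟨E⟩ = Σ Eᵢ e^(−Eᵢ/kT) / Z = (27.7·0.82102 + 394·0.060501 + 458·0.038362 + 709·0.0064241) / 0.92631 = 74.2 meV.

74.2 meV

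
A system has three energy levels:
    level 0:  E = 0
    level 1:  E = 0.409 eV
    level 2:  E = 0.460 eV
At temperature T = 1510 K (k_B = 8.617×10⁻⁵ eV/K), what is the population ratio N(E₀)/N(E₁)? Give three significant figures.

23.2

k_BT = 8.617×10⁻⁵ × 1510 K = 0.13012 eV.
n₀/n₁ = exp[−(E₀−E₁)/kT] = exp(−(-0.409 eV)/(0.13012 eV)) = exp(3.1433) = 23.2.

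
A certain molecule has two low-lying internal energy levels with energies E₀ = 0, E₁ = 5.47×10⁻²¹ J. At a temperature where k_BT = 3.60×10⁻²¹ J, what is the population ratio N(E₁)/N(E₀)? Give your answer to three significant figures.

n₁/n₀ = exp[−(E₁−E₀)/kT] = exp(−(5.47 ×10⁻²¹ J)/(3.60 ×10⁻²¹ J)) = exp(-1.5194) = 0.219.

0.219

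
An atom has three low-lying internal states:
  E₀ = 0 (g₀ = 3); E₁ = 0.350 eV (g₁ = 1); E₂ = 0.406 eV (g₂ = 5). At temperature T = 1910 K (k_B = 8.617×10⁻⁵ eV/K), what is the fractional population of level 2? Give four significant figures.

0.1197

k_BT = 8.617×10⁻⁵ × 1910 K = 0.164585 eV.
Eᵢ/kT = 0, 2.12656, 2.46681.
Z = Σ gᵢe^(−Eᵢ/kT) = 3·e^(−0) + 1·e^(−2.12656) + 5·e^(−2.46681) = 3.00000 + 0.119247 + 0.424276 = 3.54352.
P₂ = g₂ e^(−E₂/kT) / Z = 0.424276/3.54352 = 0.1197.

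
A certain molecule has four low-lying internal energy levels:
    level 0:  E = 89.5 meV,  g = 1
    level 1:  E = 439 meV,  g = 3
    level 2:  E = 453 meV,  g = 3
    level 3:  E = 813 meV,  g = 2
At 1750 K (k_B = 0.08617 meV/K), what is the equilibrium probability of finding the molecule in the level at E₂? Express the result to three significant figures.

k_BT = 0.08617 × 1750 K = 150.80 meV.
Eᵢ/kT = 0.59350, 2.9111, 3.0040, 5.3912.
Z = Σ gᵢe^(−Eᵢ/kT) = 1·e^(−0.59350) + 3·e^(−2.9111) + 3·e^(−3.0040) + 2·e^(−5.3912) = 0.55239 + 0.16325 + 0.14876 + 0.0091130 = 0.87351.
P₂ = g₂ e^(−E₂/kT) / Z = 0.14876/0.87351 = 0.170.

0.170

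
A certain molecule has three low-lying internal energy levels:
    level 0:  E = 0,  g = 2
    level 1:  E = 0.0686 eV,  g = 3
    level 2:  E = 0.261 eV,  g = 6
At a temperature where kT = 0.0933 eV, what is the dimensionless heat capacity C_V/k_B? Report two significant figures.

Eᵢ/kT = 0, 0.7353, 2.797.
Z = Σ gᵢe^(−Eᵢ/kT) = 2·e^(−0) + 3·e^(−0.7353) + 6·e^(−2.797) = 2.000 + 1.438 + 0.3660 = 3.804.
⟨E⟩ = 0.05104 eV, ⟨E²⟩ = 0.008333 eV².
C_V/k_B = (⟨E²⟩ − ⟨E⟩²)/(kT)² = (0.008333 − 0.002605)/0.008705 = 0.66.

0.66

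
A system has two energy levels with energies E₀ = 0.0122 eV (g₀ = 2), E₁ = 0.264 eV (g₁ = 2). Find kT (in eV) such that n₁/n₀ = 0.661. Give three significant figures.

n₁/n₀ = (g₁/g₀) exp[−(E₁−E₀)/kT] = 0.661.
⇒ (E₁−E₀)/kT = ln((2/2)/0.661) = ln(1.5129) = 0.41403.
kT = 0.2518 eV / 0.41403 = 0.608 eV.

0.608 eV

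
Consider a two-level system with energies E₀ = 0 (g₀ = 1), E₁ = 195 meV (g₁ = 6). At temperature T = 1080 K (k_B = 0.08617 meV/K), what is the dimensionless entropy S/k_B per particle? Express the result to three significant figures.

k_BT = 0.08617 × 1080 K = 93.064 meV.
Eᵢ/kT = 0, 2.0953.
Z = Σ gᵢe^(−Eᵢ/kT) = 1·e^(−0) + 6·e^(−2.0953) = 1.0000 + 0.73820 = 1.7382.
⟨E⟩ = Σ EᵢPᵢ = 82.815 meV.
S/k_B = ln Z + ⟨E⟩/kT = ln(1.7382) + 82.815/93.064 = 0.55285 + 0.88987 = 1.44.

1.44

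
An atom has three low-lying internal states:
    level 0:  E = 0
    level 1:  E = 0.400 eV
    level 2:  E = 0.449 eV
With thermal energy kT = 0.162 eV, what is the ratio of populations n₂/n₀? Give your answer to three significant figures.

0.0626

n₂/n₀ = exp[−(E₂−E₀)/kT] = exp(−(0.449 eV)/(0.162 eV)) = exp(-2.7716) = 0.0626.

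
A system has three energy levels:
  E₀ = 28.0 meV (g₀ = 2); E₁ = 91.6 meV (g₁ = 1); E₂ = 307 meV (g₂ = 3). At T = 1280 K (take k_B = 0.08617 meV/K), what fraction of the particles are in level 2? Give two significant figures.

0.085

k_BT = 0.08617 × 1280 K = 110.3 meV.
Eᵢ/kT = 0.2539, 0.8305, 2.783.
Z = Σ gᵢe^(−Eᵢ/kT) = 2·e^(−0.2539) + 1·e^(−0.8305) + 3·e^(−2.783) = 1.552 + 0.4358 + 0.1856 = 2.173.
P₂ = g₂ e^(−E₂/kT) / Z = 0.1856/2.173 = 0.085.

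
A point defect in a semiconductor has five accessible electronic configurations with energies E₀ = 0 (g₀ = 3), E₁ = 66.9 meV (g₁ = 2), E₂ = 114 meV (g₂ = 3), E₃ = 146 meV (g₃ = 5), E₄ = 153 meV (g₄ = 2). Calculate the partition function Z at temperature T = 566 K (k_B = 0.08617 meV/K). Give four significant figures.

k_BT = 0.08617 × 566 K = 48.7722 meV.
Eᵢ/kT = 0, 1.37168, 2.33740, 2.99351, 3.13703.
Z = Σ gᵢe^(−Eᵢ/kT) = 3·e^(−0) + 2·e^(−1.37168) + 3·e^(−2.33740) + 5·e^(−2.99351) + 2·e^(−3.13703) = 3.00000 + 0.507361 + 0.289735 + 0.250556 + 0.0868231 = 4.13448.

Z = 4.134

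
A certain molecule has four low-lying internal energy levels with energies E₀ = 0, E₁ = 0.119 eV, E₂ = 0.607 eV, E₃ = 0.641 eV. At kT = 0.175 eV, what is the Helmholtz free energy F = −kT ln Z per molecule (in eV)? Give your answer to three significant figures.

-0.0782 eV

Eᵢ/kT = 0, 0.68000, 3.4686, 3.6629.
Z = Σ e^(−Eᵢ/kT) = e^(−0) + e^(−0.68000) + e^(−3.4686) + e^(−3.6629) = 1.0000 + 0.50662 + 0.031161 + 0.025658 = 1.5634.
F = −kT ln Z = −0.175 × ln(1.5634) = −0.175 × 0.44686 = -0.0782 eV.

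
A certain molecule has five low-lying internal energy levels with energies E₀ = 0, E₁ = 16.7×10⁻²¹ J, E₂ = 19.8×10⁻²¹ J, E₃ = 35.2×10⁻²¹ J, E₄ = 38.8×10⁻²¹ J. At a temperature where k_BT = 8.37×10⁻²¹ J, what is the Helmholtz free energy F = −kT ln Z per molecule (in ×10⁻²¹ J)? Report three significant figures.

-1.90 ×10⁻²¹ J

Eᵢ/kT = 0, 1.9952, 2.3656, 4.2055, 4.6356.
Z = Σ e^(−Eᵢ/kT) = e^(−0) + e^(−1.9952) + e^(−2.3656) + e^(−4.2055) + e^(−4.6356) = 1.0000 + 0.13599 + 0.093893 + 0.014913 + 0.0097003 = 1.2545.
F = −kT ln Z = −8.37 × ln(1.2545) = −8.37 × 0.22674 = -1.90 ×10⁻²¹ J.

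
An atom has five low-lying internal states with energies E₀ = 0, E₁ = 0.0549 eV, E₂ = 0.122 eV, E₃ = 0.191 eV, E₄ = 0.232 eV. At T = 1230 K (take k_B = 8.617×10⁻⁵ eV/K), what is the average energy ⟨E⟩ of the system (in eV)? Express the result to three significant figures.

0.0588 eV

k_BT = 8.617×10⁻⁵ × 1230 K = 0.10599 eV.
Eᵢ/kT = 0, 0.51797, 1.1511, 1.8021, 2.1889.
Z = Σ e^(−Eᵢ/kT) = e^(−0) + e^(−0.51797) + e^(−1.1511) + e^(−1.8021) + e^(−2.1889) = 1.0000 + 0.59573 + 0.31629 + 0.16495 + 0.11204 = 2.1890.
⟨E⟩ = Σ Eᵢ e^(−Eᵢ/kT) / Z = (0·1.0000 + 0.0549·0.59573 + 0.122·0.31629 + 0.191·0.16495 + 0.232·0.11204) / 2.1890 = 0.0588 eV.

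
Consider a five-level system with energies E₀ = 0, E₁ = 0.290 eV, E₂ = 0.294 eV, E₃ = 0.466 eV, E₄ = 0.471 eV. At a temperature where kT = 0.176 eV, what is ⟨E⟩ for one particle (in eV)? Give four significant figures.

Eᵢ/kT = 0, 1.64773, 1.67045, 2.64773, 2.67614.
Z = Σ e^(−Eᵢ/kT) = e^(−0) + e^(−1.64773) + e^(−1.67045) + e^(−2.64773) + e^(−2.67614) = 1.00000 + 0.192486 + 0.188162 + 0.0708118 + 0.0688283 = 1.52029.
⟨E⟩ = Σ Eᵢ e^(−Eᵢ/kT) / Z = (0·1.00000 + 0.290·0.192486 + 0.294·0.188162 + 0.466·0.0708118 + 0.471·0.0688283) / 1.52029 = 0.1161 eV.

0.1161 eV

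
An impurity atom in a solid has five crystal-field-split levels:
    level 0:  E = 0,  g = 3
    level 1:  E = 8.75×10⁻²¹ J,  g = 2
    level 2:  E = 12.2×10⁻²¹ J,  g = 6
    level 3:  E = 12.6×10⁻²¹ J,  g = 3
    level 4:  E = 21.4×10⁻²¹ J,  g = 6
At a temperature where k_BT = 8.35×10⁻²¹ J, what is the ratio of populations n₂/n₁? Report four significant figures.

n₂/n₁ = (g₂/g₁) exp[−(E₂−E₁)/kT] = (6/2) × exp(−(3.45 ×10⁻²¹ J)/(8.35 ×10⁻²¹ J)) = (6/2) × exp(-0.413174) = 1.985.

1.985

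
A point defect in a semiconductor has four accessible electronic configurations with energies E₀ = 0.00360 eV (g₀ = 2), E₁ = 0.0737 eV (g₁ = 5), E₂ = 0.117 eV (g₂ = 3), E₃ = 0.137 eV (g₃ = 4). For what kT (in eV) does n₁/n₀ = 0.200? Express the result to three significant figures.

n₁/n₀ = (g₁/g₀) exp[−(E₁−E₀)/kT] = 0.200.
⇒ (E₁−E₀)/kT = ln((5/2)/0.200) = ln(12.500) = 2.5257.
kT = 0.07010 eV / 2.5257 = 0.0278 eV.

0.0278 eV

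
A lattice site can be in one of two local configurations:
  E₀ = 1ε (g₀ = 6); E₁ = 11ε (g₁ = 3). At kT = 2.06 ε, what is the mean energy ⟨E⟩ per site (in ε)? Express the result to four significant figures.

Eᵢ/kT = 0.485437, 5.33981.
Z = Σ gᵢe^(−Eᵢ/kT) = 6·e^(−0.485437) + 3·e^(−5.33981) = 3.69257 + 0.0143903 = 3.70696.
⟨E⟩ = Σ Eᵢ gᵢe^(−Eᵢ/kT) / Z = (1·3.69257 + 11·0.0143903) / 3.70696 = 1.039 ε.

1.039 ε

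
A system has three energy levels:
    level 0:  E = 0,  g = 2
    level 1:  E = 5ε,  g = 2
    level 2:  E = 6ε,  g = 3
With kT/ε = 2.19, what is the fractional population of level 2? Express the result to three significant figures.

0.0808

Eᵢ/kT = 0, 2.2831, 2.7397.
Z = Σ gᵢe^(−Eᵢ/kT) = 2·e^(−0) + 2·e^(−2.2831) + 3·e^(−2.7397) = 2.0000 + 0.20394 + 0.19377 = 2.3977.
P₂ = g₂ e^(−E₂/kT) / Z = 0.19377/2.3977 = 0.0808.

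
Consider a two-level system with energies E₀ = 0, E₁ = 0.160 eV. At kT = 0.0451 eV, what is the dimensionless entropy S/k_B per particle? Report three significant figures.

Eᵢ/kT = 0, 3.5477.
Z = Σ e^(−Eᵢ/kT) = e^(−0) + e^(−3.5477) = 1.0000 + 0.028791 = 1.0288.
⟨E⟩ = Σ EᵢPᵢ = 0.0044776 eV.
S/k_B = ln Z + ⟨E⟩/kT = ln(1.0288) + 0.0044776/0.0451 = 0.028393 + 0.099282 = 0.128.

0.128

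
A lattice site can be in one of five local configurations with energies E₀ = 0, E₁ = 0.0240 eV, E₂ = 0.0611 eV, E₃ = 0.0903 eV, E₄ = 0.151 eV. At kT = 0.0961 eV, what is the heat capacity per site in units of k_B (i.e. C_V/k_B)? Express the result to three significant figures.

0.208

Eᵢ/kT = 0, 0.24974, 0.63580, 0.93965, 1.5713.
Z = Σ e^(−Eᵢ/kT) = e^(−0) + e^(−0.24974) + e^(−0.63580) + e^(−0.93965) + e^(−1.5713) = 1.0000 + 0.77900 + 0.52951 + 0.39076 + 0.20777 = 2.9070.
⟨E⟩ = 0.040491 eV, ⟨E²⟩ = 0.0035601 eV².
C_V/k_B = (⟨E²⟩ − ⟨E⟩²)/(kT)² = (0.0035601 − 0.0016395)/0.0092352 = 0.208.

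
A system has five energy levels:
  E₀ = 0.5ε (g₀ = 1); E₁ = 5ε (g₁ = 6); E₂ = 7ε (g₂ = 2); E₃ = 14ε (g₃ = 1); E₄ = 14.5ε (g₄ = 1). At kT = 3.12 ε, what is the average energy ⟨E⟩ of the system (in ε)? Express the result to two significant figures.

3.6 ε

Eᵢ/kT = 0.1603, 1.603, 2.244, 4.487, 4.647.
Z = Σ gᵢe^(−Eᵢ/kT) = 1·e^(−0.1603) + 6·e^(−1.603) + 2·e^(−2.244) + 1·e^(−4.487) + 1·e^(−4.647) = 0.8519 + 1.208 + 0.2121 + 0.01125 + 0.009590 = 2.293.
⟨E⟩ = Σ Eᵢ gᵢe^(−Eᵢ/kT) / Z = (0.5·0.8519 + 5·1.208 + 7·0.2121 + 14·0.01125 + 14.5·0.009590) / 2.293 = 3.6 ε.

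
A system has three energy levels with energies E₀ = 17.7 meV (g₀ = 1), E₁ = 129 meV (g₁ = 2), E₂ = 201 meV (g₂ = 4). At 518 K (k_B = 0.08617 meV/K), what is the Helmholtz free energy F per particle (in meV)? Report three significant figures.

k_BT = 0.08617 × 518 K = 44.636 meV.
Eᵢ/kT = 0.39654, 2.8900, 4.5031.
Z = Σ gᵢe^(−Eᵢ/kT) = 1·e^(−0.39654) + 2·e^(−2.8900) + 4·e^(−4.5031) = 0.67264 + 0.11115 + 0.044298 = 0.82809.
F = −kT ln Z = −44.636 × ln(0.82809) = −44.636 × -0.18863 = 8.42 meV.

8.42 meV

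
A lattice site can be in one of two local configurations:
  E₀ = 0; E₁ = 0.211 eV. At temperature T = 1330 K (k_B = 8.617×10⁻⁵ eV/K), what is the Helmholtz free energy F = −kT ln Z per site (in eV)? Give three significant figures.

k_BT = 8.617×10⁻⁵ × 1330 K = 0.11461 eV.
Eᵢ/kT = 0, 1.8410.
Z = Σ e^(−Eᵢ/kT) = e^(−0) + e^(−1.8410) = 1.0000 + 0.15866 = 1.1587.
F = −kT ln Z = −0.11461 × ln(1.1587) = −0.11461 × 0.14730 = -0.0169 eV.

-0.0169 eV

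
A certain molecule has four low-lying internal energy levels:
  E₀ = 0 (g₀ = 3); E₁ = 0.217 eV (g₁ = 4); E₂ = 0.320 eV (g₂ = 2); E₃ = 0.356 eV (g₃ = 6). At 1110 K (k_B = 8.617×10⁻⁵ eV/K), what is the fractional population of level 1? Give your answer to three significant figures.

k_BT = 8.617×10⁻⁵ × 1110 K = 0.095649 eV.
Eᵢ/kT = 0, 2.2687, 3.3456, 3.7219.
Z = Σ gᵢe^(−Eᵢ/kT) = 3·e^(−0) + 4·e^(−2.2687) + 2·e^(−3.3456) + 6·e^(−3.7219) = 3.0000 + 0.41379 + 0.070478 + 0.14513 = 3.6294.
P₁ = g₁ e^(−E₁/kT) / Z = 0.41379/3.6294 = 0.114.

0.114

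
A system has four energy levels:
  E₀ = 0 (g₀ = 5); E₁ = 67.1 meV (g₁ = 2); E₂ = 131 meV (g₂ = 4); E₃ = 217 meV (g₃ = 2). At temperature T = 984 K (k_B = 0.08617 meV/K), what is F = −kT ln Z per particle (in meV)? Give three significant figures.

k_BT = 0.08617 × 984 K = 84.791 meV.
Eᵢ/kT = 0, 0.79136, 1.5450, 2.5592.
Z = Σ gᵢe^(−Eᵢ/kT) = 5·e^(−0) + 2·e^(−0.79136) + 4·e^(−1.5450) + 2·e^(−2.5592) = 5.0000 + 0.90646 + 0.85325 + 0.15473 = 6.9144.
F = −kT ln Z = −84.791 × ln(6.9144) = −84.791 × 1.9336 = -164 meV.

-164 meV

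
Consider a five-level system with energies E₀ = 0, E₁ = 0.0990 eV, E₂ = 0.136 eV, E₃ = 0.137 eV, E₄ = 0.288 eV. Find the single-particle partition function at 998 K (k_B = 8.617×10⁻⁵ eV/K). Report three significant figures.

Z = 1.76

k_BT = 8.617×10⁻⁵ × 998 K = 0.085998 eV.
Eᵢ/kT = 0, 1.1512, 1.5814, 1.5931, 3.3489.
Z = Σ e^(−Eᵢ/kT) = e^(−0) + e^(−1.1512) + e^(−1.5814) + e^(−1.5931) + e^(−3.3489) = 1.0000 + 0.31626 + 0.20569 + 0.20329 + 0.035123 = 1.7604.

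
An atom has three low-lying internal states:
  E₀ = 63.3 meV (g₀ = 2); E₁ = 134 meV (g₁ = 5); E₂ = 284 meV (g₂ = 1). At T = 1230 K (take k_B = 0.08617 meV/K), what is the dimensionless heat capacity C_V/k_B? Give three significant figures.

k_BT = 0.08617 × 1230 K = 105.99 meV.
Eᵢ/kT = 0.59723, 1.2643, 2.6795.
Z = Σ gᵢe^(−Eᵢ/kT) = 2·e^(−0.59723) + 5·e^(−1.2643) + 1·e^(−2.6795) = 1.1007 + 1.4122 + 0.068597 = 2.5815.
⟨E⟩ = 107.84 meV, ⟨E²⟩ = 13674 meV².
C_V/k_B = (⟨E²⟩ − ⟨E⟩²)/(kT)² = (13674 − 11629)/11234 = 0.182.

0.182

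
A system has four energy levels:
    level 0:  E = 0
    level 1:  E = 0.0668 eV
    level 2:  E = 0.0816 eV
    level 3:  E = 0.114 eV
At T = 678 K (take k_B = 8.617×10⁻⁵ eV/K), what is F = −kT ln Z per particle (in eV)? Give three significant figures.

k_BT = 8.617×10⁻⁵ × 678 K = 0.058423 eV.
Eᵢ/kT = 0, 1.1434, 1.3967, 1.9513.
Z = Σ e^(−Eᵢ/kT) = e^(−0) + e^(−1.1434) + e^(−1.3967) + e^(−1.9513) = 1.0000 + 0.31873 + 0.24741 + 0.14209 = 1.7082.
F = −kT ln Z = −0.058423 × ln(1.7082) = −0.058423 × 0.53544 = -0.0313 eV.

-0.0313 eV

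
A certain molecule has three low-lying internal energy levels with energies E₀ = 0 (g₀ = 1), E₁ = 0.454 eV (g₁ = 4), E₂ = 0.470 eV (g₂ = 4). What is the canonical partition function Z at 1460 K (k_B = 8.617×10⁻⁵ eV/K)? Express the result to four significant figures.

Z = 1.204

k_BT = 8.617×10⁻⁵ × 1460 K = 0.125808 eV.
Eᵢ/kT = 0, 3.60867, 3.73585.
Z = Σ gᵢe^(−Eᵢ/kT) = 1·e^(−0) + 4·e^(−3.60867) + 4·e^(−3.73585) = 1.00000 + 0.108351 + 0.0954115 = 1.20376.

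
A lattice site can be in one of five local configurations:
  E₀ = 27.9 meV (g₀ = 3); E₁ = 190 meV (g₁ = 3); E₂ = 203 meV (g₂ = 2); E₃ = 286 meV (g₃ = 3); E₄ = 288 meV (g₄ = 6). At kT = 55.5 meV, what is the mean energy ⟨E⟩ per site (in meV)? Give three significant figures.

46.8 meV

Eᵢ/kT = 0.50270, 3.4234, 3.6577, 5.1532, 5.1892.
Z = Σ gᵢe^(−Eᵢ/kT) = 3·e^(−0.50270) + 3·e^(−3.4234) + 2·e^(−3.6577) + 3·e^(−5.1532) + 6·e^(−5.1892) = 1.8147 + 0.097804 + 0.051584 + 0.017343 + 0.033459 = 2.0149.
⟨E⟩ = Σ Eᵢ gᵢe^(−Eᵢ/kT) / Z = (27.9·1.8147 + 190·0.097804 + 203·0.051584 + 286·0.017343 + 288·0.033459) / 2.0149 = 46.8 meV.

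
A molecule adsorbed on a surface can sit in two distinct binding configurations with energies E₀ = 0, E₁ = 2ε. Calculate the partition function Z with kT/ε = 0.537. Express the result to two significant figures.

Eᵢ/kT = 0, 3.724.
Z = Σ e^(−Eᵢ/kT) = e^(−0) + e^(−3.724) = 1.000 + 0.02414 = 1.024.

Z = 1.0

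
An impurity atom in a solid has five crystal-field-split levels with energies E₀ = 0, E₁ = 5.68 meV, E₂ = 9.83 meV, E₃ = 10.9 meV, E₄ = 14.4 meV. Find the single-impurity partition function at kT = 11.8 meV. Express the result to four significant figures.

Eᵢ/kT = 0, 0.481356, 0.833051, 0.923729, 1.22034.
Z = Σ e^(−Eᵢ/kT) = e^(−0) + e^(−0.481356) + e^(−0.833051) + e^(−0.923729) + e^(−1.22034) = 1.00000 + 0.617945 + 0.434721 + 0.397036 + 0.295130 = 2.74483.

Z = 2.745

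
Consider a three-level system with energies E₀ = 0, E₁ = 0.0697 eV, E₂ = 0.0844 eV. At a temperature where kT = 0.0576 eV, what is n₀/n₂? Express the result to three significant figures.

4.33

n₀/n₂ = exp[−(E₀−E₂)/kT] = exp(−(-0.0844 eV)/(0.0576 eV)) = exp(1.4653) = 4.33.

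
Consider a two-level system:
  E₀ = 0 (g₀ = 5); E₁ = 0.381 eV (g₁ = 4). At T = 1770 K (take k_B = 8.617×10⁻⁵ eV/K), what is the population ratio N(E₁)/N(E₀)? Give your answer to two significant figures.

k_BT = 8.617×10⁻⁵ × 1770 K = 0.1525 eV.
n₁/n₀ = (g₁/g₀) exp[−(E₁−E₀)/kT] = (4/5) × exp(−(0.381 eV)/(0.1525 eV)) = (4/5) × exp(-2.498) = 0.066.

0.066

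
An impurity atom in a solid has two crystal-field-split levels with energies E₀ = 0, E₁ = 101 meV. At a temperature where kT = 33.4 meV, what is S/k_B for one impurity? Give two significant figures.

Eᵢ/kT = 0, 3.024.
Z = Σ e^(−Eᵢ/kT) = e^(−0) + e^(−3.024) = 1.000 + 0.04861 = 1.049.
⟨E⟩ = Σ EᵢPᵢ = 4.680 meV.
S/k_B = ln Z + ⟨E⟩/kT = ln(1.049) + 4.680/33.4 = 0.04784 + 0.1401 = 0.19.

0.19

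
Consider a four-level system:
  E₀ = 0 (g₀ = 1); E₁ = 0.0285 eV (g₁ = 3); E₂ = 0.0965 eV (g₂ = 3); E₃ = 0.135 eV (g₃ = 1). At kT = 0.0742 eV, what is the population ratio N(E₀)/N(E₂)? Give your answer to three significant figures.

n₀/n₂ = (g₀/g₂) exp[−(E₀−E₂)/kT] = (1/3) × exp(−(-0.0965 eV)/(0.0742 eV)) = (1/3) × exp(1.3005) = 1.22.

1.22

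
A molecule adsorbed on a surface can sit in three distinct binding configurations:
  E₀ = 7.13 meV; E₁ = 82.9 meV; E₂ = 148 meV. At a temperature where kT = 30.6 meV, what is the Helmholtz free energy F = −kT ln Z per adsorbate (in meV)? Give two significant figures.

4.4 meV

Eᵢ/kT = 0.2330, 2.709, 4.837.
Z = Σ e^(−Eᵢ/kT) = e^(−0.2330) + e^(−2.709) + e^(−4.837) = 0.7922 + 0.06660 + 0.007931 = 0.8667.
F = −kT ln Z = −30.6 × ln(0.8667) = −30.6 × -0.1431 = 4.4 meV.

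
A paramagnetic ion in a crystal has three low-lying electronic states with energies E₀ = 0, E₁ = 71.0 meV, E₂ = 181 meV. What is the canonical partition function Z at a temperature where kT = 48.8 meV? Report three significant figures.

Eᵢ/kT = 0, 1.4549, 3.7090.
Z = Σ e^(−Eᵢ/kT) = e^(−0) + e^(−1.4549) + e^(−3.7090) = 1.0000 + 0.23342 + 0.024502 = 1.2579.

Z = 1.26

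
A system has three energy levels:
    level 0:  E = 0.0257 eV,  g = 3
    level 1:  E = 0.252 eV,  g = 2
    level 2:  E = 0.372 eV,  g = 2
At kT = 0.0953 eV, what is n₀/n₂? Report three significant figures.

56.8

n₀/n₂ = (g₀/g₂) exp[−(E₀−E₂)/kT] = (3/2) × exp(−(-0.3463 eV)/(0.0953 eV)) = (3/2) × exp(3.6338) = 56.8.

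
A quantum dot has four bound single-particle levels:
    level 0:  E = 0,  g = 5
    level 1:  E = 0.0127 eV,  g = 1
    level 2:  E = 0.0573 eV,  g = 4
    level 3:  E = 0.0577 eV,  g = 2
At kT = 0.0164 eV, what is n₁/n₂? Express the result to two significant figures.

n₁/n₂ = (g₁/g₂) exp[−(E₁−E₂)/kT] = (1/4) × exp(−(-0.0446 eV)/(0.0164 eV)) = (1/4) × exp(2.720) = 3.8.

3.8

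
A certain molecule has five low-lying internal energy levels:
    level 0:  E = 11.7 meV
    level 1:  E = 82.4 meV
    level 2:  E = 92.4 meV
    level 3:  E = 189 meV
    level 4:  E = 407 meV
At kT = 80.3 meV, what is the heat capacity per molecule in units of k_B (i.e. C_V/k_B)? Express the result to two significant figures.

0.46

Eᵢ/kT = 0.1457, 1.026, 1.151, 2.354, 5.068.
Z = Σ e^(−Eᵢ/kT) = e^(−0.1457) + e^(−1.026) + e^(−1.151) + e^(−2.354) + e^(−5.068) = 0.8644 + 0.3584 + 0.3163 + 0.09499 + 0.006295 = 1.640.
⟨E⟩ = 54.50 meV, ⟨E²⟩ = 5907 meV².
C_V/k_B = (⟨E²⟩ − ⟨E⟩²)/(kT)² = (5907 − 2970)/6448 = 0.46.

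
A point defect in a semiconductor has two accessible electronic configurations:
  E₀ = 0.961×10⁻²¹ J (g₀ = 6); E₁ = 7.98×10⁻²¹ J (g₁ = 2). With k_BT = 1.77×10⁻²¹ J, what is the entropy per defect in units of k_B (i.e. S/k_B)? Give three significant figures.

1.82

Eᵢ/kT = 0.54294, 4.5085.
Z = Σ gᵢe^(−Eᵢ/kT) = 6·e^(−0.54294) + 2·e^(−4.5085) = 3.4862 + 0.022030 = 3.5082.
⟨E⟩ = Σ EᵢPᵢ = 1.0051 ×10⁻²¹ J.
S/k_B = ln Z + ⟨E⟩/kT = ln(3.5082) + 1.0051/1.77 = 1.2551 + 0.56785 = 1.82.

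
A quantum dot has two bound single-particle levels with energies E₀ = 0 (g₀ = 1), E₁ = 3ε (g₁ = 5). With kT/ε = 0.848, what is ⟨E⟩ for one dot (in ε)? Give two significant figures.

0.38 ε

Eᵢ/kT = 0, 3.538.
Z = Σ gᵢe^(−Eᵢ/kT) = 1·e^(−0) + 5·e^(−3.538) = 1.000 + 0.1454 = 1.145.
⟨E⟩ = Σ Eᵢ gᵢe^(−Eᵢ/kT) / Z = (0·1.000 + 3·0.1454) / 1.145 = 0.38 ε.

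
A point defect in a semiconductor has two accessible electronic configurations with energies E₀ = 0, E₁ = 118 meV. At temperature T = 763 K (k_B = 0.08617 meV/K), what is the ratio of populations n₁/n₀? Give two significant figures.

k_BT = 0.08617 × 763 K = 65.75 meV.
n₁/n₀ = exp[−(E₁−E₀)/kT] = exp(−(118 meV)/(65.75 meV)) = exp(-1.795) = 0.17.

0.17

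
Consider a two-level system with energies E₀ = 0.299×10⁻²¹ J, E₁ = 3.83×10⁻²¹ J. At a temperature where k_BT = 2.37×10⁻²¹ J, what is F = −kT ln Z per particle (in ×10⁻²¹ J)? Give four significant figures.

Eᵢ/kT = 0.126160, 1.61603.
Z = Σ e^(−Eᵢ/kT) = e^(−0.126160) + e^(−1.61603) = 0.881474 + 0.198686 = 1.08016.
F = −kT ln Z = −2.37 × ln(1.08016) = −2.37 × 0.0771092 = -0.1827 ×10⁻²¹ J.

-0.1827 ×10⁻²¹ J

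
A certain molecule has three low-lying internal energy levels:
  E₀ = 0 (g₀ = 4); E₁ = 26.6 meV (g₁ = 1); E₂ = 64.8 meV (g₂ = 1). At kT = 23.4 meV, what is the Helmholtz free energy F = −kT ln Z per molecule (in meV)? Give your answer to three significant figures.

Eᵢ/kT = 0, 1.1368, 2.7692.
Z = Σ gᵢe^(−Eᵢ/kT) = 4·e^(−0) + 1·e^(−1.1368) + 1·e^(−2.7692) = 4.0000 + 0.32084 + 0.062712 = 4.3836.
F = −kT ln Z = −23.4 × ln(4.3836) = −23.4 × 1.4779 = -34.6 meV.

-34.6 meV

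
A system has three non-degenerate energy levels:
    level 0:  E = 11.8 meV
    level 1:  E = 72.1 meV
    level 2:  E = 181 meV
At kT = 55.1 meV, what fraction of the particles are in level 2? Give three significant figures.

0.0336

Eᵢ/kT = 0.21416, 1.3085, 3.2849.
Z = Σ e^(−Eᵢ/kT) = e^(−0.21416) + e^(−1.3085) + e^(−3.2849) = 0.80722 + 0.27023 + 0.037444 = 1.1149.
P₂ = e^(−E₂/kT) / Z = 0.037444/1.1149 = 0.0336.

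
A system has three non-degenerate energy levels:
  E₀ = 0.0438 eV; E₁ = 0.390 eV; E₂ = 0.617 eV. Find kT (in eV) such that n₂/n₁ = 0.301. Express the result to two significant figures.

0.19 eV

n₂/n₁ = exp[−(E₂−E₁)/kT] = 0.301.
⇒ (E₂−E₁)/kT = ln(1/0.301) = ln(3.322) = 1.201.
kT = 0.227 eV / 1.201 = 0.19 eV.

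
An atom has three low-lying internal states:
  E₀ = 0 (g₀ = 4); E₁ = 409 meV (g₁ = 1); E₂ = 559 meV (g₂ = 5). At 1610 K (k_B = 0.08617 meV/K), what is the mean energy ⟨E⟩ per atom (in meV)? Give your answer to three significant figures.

17.2 meV

k_BT = 0.08617 × 1610 K = 138.73 meV.
Eᵢ/kT = 0, 2.9482, 4.0294.
Z = Σ gᵢe^(−Eᵢ/kT) = 4·e^(−0) + 1·e^(−2.9482) + 5·e^(−4.0294) = 4.0000 + 0.052434 + 0.088925 = 4.1414.
⟨E⟩ = Σ Eᵢ gᵢe^(−Eᵢ/kT) / Z = (0·4.0000 + 409·0.052434 + 559·0.088925) / 4.1414 = 17.2 meV.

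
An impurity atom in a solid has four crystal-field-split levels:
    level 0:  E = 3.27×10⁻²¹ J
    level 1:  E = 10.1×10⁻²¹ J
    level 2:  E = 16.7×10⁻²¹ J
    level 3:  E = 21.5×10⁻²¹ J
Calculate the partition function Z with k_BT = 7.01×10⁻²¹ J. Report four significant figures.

Eᵢ/kT = 0.466476, 1.44080, 2.38231, 3.06705.
Z = Σ e^(−Eᵢ/kT) = e^(−0.466476) + e^(−1.44080) + e^(−2.38231) + e^(−3.06705) = 0.627209 + 0.236738 + 0.0923370 + 0.0465583 = 1.00284.

Z = 1.003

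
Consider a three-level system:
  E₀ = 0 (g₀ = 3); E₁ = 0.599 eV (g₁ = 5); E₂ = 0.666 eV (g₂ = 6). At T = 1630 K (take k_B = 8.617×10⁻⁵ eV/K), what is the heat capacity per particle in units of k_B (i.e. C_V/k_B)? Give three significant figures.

0.755

k_BT = 8.617×10⁻⁵ × 1630 K = 0.14046 eV.
Eᵢ/kT = 0, 4.2646, 4.7416.
Z = Σ gᵢe^(−Eᵢ/kT) = 3·e^(−0) + 5·e^(−4.2646) + 6·e^(−4.7416) = 3.0000 + 0.070287 + 0.052348 = 3.1226.
⟨E⟩ = 0.024648 eV, ⟨E²⟩ = 0.015512 eV².
C_V/k_B = (⟨E²⟩ − ⟨E⟩²)/(kT)² = (0.015512 − 0.00060752)/0.019729 = 0.755.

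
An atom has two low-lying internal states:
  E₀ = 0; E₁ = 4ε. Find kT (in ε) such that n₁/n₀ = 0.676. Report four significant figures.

10.22 ε

n₁/n₀ = exp[−(E₁−E₀)/kT] = 0.676.
⇒ (E₁−E₀)/kT = ln(1/0.676) = ln(1.47929) = 0.391562.
kT = 4ε / 0.391562 = 10.22 ε.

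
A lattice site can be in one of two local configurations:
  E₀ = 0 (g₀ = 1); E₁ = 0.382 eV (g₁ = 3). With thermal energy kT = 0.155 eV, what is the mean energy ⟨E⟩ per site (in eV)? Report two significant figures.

Eᵢ/kT = 0, 2.465.
Z = Σ gᵢe^(−Eᵢ/kT) = 1·e^(−0) + 3·e^(−2.465) = 1.000 + 0.2550 = 1.255.
⟨E⟩ = Σ Eᵢ gᵢe^(−Eᵢ/kT) / Z = (0·1.000 + 0.382·0.2550) / 1.255 = 0.078 eV.

0.078 eV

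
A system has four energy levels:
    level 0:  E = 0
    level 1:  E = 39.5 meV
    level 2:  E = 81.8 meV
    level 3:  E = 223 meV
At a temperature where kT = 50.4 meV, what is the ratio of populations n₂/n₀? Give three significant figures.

n₂/n₀ = exp[−(E₂−E₀)/kT] = exp(−(81.8 meV)/(50.4 meV)) = exp(-1.6230) = 0.197.

0.197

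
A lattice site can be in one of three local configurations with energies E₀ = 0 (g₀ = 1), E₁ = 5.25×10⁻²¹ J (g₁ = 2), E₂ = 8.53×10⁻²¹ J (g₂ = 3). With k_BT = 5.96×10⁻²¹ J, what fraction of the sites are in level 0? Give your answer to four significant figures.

0.3928

Eᵢ/kT = 0, 0.880872, 1.43121.
Z = Σ gᵢe^(−Eᵢ/kT) = 1·e^(−0) + 2·e^(−0.880872) + 3·e^(−1.43121) = 1.00000 + 0.828843 + 0.717059 = 2.54590.
P₀ = g₀ e^(−E₀/kT) / Z = 1.00000/2.54590 = 0.3928.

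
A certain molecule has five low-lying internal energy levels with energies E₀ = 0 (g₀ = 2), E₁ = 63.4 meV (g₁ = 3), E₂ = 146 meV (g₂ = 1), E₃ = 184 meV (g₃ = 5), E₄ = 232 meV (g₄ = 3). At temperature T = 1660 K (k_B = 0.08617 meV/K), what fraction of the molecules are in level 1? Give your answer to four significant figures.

0.3076

k_BT = 0.08617 × 1660 K = 143.042 meV.
Eᵢ/kT = 0, 0.443226, 1.02068, 1.28634, 1.62190.
Z = Σ gᵢe^(−Eᵢ/kT) = 2·e^(−0) + 3·e^(−0.443226) + 1·e^(−1.02068) + 5·e^(−1.28634) + 3·e^(−1.62190) = 2.00000 + 1.92589 + 0.360350 + 1.38140 + 0.592569 = 6.26021.
P₁ = g₁ e^(−E₁/kT) / Z = 1.92589/6.26021 = 0.3076.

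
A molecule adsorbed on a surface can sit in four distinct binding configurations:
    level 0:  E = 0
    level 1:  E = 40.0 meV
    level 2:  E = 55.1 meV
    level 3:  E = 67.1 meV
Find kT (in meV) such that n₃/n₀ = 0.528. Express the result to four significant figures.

105.1 meV

n₃/n₀ = exp[−(E₃−E₀)/kT] = 0.528.
⇒ (E₃−E₀)/kT = ln(1/0.528) = ln(1.89394) = 0.638659.
kT = 67.1 meV / 0.638659 = 105.1 meV.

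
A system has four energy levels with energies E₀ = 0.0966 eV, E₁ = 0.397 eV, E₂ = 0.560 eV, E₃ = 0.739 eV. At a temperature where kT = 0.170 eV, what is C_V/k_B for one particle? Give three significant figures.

Eᵢ/kT = 0.56824, 2.3353, 3.2941, 4.3471.
Z = Σ e^(−Eᵢ/kT) = e^(−0.56824) + e^(−2.3353) + e^(−3.2941) + e^(−4.3471) = 0.56652 + 0.096781 + 0.037101 + 0.012944 = 0.71335.
⟨E⟩ = 0.17311 eV, ⟨E²⟩ = 0.055014 eV².
C_V/k_B = (⟨E²⟩ − ⟨E⟩²)/(kT)² = (0.055014 − 0.029967)/0.028900 = 0.867.

0.867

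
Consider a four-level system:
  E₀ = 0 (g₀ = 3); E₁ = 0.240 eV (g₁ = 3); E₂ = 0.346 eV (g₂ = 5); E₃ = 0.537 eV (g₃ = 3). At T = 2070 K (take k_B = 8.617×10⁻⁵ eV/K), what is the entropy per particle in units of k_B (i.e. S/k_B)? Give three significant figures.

2.16

k_BT = 8.617×10⁻⁵ × 2070 K = 0.17837 eV.
Eᵢ/kT = 0, 1.3455, 1.9398, 3.0106.
Z = Σ gᵢe^(−Eᵢ/kT) = 3·e^(−0) + 3·e^(−1.3455) + 5·e^(−1.9398) + 3·e^(−3.0106) = 3.0000 + 0.78123 + 0.71866 + 0.14779 = 4.6477.
⟨E⟩ = Σ EᵢPᵢ = 0.11092 eV.
S/k_B = ln Z + ⟨E⟩/kT = ln(4.6477) + 0.11092/0.17837 = 1.5364 + 0.62185 = 2.16.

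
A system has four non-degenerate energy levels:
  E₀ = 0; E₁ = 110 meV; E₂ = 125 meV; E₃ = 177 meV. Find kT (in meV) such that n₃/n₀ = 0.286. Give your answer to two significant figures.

140 meV

n₃/n₀ = exp[−(E₃−E₀)/kT] = 0.286.
⇒ (E₃−E₀)/kT = ln(1/0.286) = ln(3.497) = 1.252.
kT = 177 meV / 1.252 = 140 meV.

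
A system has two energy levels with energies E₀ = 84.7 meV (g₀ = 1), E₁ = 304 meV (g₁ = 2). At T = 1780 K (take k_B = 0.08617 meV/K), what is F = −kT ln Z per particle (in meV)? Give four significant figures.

24.70 meV

k_BT = 0.08617 × 1780 K = 153.383 meV.
Eᵢ/kT = 0.552212, 1.98197.
Z = Σ gᵢe^(−Eᵢ/kT) = 1·e^(−0.552212) + 2·e^(−1.98197) = 0.575675 + 0.275595 = 0.851270.
F = −kT ln Z = −153.383 × ln(0.851270) = −153.383 × -0.161026 = 24.70 meV.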